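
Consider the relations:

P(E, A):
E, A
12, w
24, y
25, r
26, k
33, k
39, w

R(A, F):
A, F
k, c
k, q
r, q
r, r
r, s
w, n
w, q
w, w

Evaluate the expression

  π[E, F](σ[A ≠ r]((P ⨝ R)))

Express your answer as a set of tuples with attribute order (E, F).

Natural join on A: {(12, w, n), (12, w, q), (12, w, w), (25, r, q), (25, r, r), (25, r, s), (26, k, c), (26, k, q), (33, k, c), (33, k, q), (39, w, n), (39, w, q), (39, w, w)}
Filtering on A ≠ r leaves {(12, w, n), (12, w, q), (12, w, w), (26, k, c), (26, k, q), (33, k, c), (33, k, q), (39, w, n), (39, w, q), (39, w, w)}.
Keep only column(s) E, F: {(12, n), (12, q), (12, w), (26, c), (26, q), (33, c), (33, q), (39, n), (39, q), (39, w)}

{(12, n), (12, q), (12, w), (26, c), (26, q), (33, c), (33, q), (39, n), (39, q), (39, w)}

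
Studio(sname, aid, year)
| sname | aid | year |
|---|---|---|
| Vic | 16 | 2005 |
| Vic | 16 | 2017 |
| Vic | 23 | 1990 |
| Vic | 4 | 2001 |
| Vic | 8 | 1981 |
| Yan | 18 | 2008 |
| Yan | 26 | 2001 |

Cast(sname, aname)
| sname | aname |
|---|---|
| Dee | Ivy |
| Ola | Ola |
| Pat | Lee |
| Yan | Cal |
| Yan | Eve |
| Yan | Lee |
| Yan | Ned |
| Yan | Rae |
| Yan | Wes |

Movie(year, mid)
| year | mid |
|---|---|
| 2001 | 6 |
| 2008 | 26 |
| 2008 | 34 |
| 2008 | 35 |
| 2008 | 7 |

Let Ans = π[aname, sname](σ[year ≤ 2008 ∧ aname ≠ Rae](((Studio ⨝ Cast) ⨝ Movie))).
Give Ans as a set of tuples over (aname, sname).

Studio ⋈ Cast (natural join on sname): {(Yan, 18, 2008, Cal), (Yan, 18, 2008, Eve), (Yan, 18, 2008, Lee), (Yan, 18, 2008, Ned), (Yan, 18, 2008, Rae), (Yan, 18, 2008, Wes), (Yan, 26, 2001, Cal), (Yan, 26, 2001, Eve), (Yan, 26, 2001, Lee), (Yan, 26, 2001, Ned), (Yan, 26, 2001, Rae), (Yan, 26, 2001, Wes)}
(Studio ⨝ Cast) ⋈ Movie (natural join on year): {(Yan, 18, 2008, Cal, 26), (Yan, 18, 2008, Cal, 34), (Yan, 18, 2008, Cal, 35), (Yan, 18, 2008, Cal, 7), (Yan, 18, 2008, Eve, 26), (Yan, 18, 2008, Eve, 34), (Yan, 18, 2008, Eve, 35), (Yan, 18, 2008, Eve, 7), (Yan, 18, 2008, Lee, 26), (Yan, 18, 2008, Lee, 34), (Yan, 18, 2008, Lee, 35), (Yan, 18, 2008, Lee, 7), (Yan, 18, 2008, Ned, 26), (Yan, 18, 2008, Ned, 34), (Yan, 18, 2008, Ned, 35), (Yan, 18, 2008, Ned, 7), (Yan, 18, 2008, Rae, 26), (Yan, 18, 2008, Rae, 34), (Yan, 18, 2008, Rae, 35), (Yan, 18, 2008, Rae, 7), (Yan, 18, 2008, Wes, 26), (Yan, 18, 2008, Wes, 34), (Yan, 18, 2008, Wes, 35), (Yan, 18, 2008, Wes, 7), (Yan, 26, 2001, Cal, 6), (Yan, 26, 2001, Eve, 6), (Yan, 26, 2001, Lee, 6), (Yan, 26, 2001, Ned, 6), (Yan, 26, 2001, Rae, 6), (Yan, 26, 2001, Wes, 6)}
Filtering on year ≤ 2008 ∧ aname ≠ Rae leaves {(Yan, 18, 2008, Cal, 26), (Yan, 18, 2008, Cal, 34), (Yan, 18, 2008, Cal, 35), (Yan, 18, 2008, Cal, 7), (Yan, 18, 2008, Eve, 26), (Yan, 18, 2008, Eve, 34), (Yan, 18, 2008, Eve, 35), (Yan, 18, 2008, Eve, 7), (Yan, 18, 2008, Lee, 26), (Yan, 18, 2008, Lee, 34), (Yan, 18, 2008, Lee, 35), (Yan, 18, 2008, Lee, 7), (Yan, 18, 2008, Ned, 26), (Yan, 18, 2008, Ned, 34), (Yan, 18, 2008, Ned, 35), (Yan, 18, 2008, Ned, 7), (Yan, 18, 2008, Wes, 26), (Yan, 18, 2008, Wes, 34), (Yan, 18, 2008, Wes, 35), (Yan, 18, 2008, Wes, 7), (Yan, 26, 2001, Cal, 6), (Yan, 26, 2001, Eve, 6), (Yan, 26, 2001, Lee, 6), (Yan, 26, 2001, Ned, 6), (Yan, 26, 2001, Wes, 6)}.
π_{aname, sname} gives {(Cal, Yan), (Eve, Yan), (Lee, Yan), (Ned, Yan), (Wes, Yan)} (20 duplicate(s) eliminated).

{(Cal, Yan), (Eve, Yan), (Lee, Yan), (Ned, Yan), (Wes, Yan)}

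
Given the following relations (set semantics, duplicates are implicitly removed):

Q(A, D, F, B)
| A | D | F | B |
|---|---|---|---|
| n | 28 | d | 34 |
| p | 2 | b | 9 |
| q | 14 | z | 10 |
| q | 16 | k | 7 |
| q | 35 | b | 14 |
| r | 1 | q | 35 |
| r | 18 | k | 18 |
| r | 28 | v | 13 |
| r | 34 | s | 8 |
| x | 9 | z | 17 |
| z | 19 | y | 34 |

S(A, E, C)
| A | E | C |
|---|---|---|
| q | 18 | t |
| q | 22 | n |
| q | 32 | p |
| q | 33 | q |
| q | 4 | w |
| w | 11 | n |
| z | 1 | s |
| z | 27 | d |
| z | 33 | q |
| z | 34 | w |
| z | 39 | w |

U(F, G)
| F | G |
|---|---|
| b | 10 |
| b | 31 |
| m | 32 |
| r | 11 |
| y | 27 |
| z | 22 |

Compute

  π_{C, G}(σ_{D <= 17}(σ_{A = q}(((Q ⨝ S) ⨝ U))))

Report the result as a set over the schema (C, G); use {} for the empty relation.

Q ⋈ S (natural join on A): {(q, 14, z, 10, 18, t), (q, 14, z, 10, 22, n), (q, 14, z, 10, 32, p), (q, 14, z, 10, 33, q), (q, 14, z, 10, 4, w), (q, 16, k, 7, 18, t), (q, 16, k, 7, 22, n), (q, 16, k, 7, 32, p), (q, 16, k, 7, 33, q), (q, 16, k, 7, 4, w), (q, 35, b, 14, 18, t), (q, 35, b, 14, 22, n), (q, 35, b, 14, 32, p), (q, 35, b, 14, 33, q), (q, 35, b, 14, 4, w), (z, 19, y, 34, 1, s), (z, 19, y, 34, 27, d), (z, 19, y, 34, 33, q), (z, 19, y, 34, 34, w), (z, 19, y, 34, 39, w)}
(Q ⨝ S) ⋈ U (natural join on F): {(q, 14, z, 10, 18, t, 22), (q, 14, z, 10, 22, n, 22), (q, 14, z, 10, 32, p, 22), (q, 14, z, 10, 33, q, 22), (q, 14, z, 10, 4, w, 22), (q, 35, b, 14, 18, t, 10), (q, 35, b, 14, 18, t, 31), (q, 35, b, 14, 22, n, 10), (q, 35, b, 14, 22, n, 31), (q, 35, b, 14, 32, p, 10), (q, 35, b, 14, 32, p, 31), (q, 35, b, 14, 33, q, 10), (q, 35, b, 14, 33, q, 31), (q, 35, b, 14, 4, w, 10), (q, 35, b, 14, 4, w, 31), (z, 19, y, 34, 1, s, 27), (z, 19, y, 34, 27, d, 27), (z, 19, y, 34, 33, q, 27), (z, 19, y, 34, 34, w, 27), (z, 19, y, 34, 39, w, 27)}
Filtering on A = q leaves {(q, 14, z, 10, 18, t, 22), (q, 14, z, 10, 22, n, 22), (q, 14, z, 10, 32, p, 22), (q, 14, z, 10, 33, q, 22), (q, 14, z, 10, 4, w, 22), (q, 35, b, 14, 18, t, 10), (q, 35, b, 14, 18, t, 31), (q, 35, b, 14, 22, n, 10), (q, 35, b, 14, 22, n, 31), (q, 35, b, 14, 32, p, 10), (q, 35, b, 14, 32, p, 31), (q, 35, b, 14, 33, q, 10), (q, 35, b, 14, 33, q, 31), (q, 35, b, 14, 4, w, 10), (q, 35, b, 14, 4, w, 31)}.
Filtering on D <= 17 leaves {(q, 14, z, 10, 18, t, 22), (q, 14, z, 10, 22, n, 22), (q, 14, z, 10, 32, p, 22), (q, 14, z, 10, 33, q, 22), (q, 14, z, 10, 4, w, 22)}.
π_{C, G} gives {(n, 22), (p, 22), (q, 22), (t, 22), (w, 22)}.

{(n, 22), (p, 22), (q, 22), (t, 22), (w, 22)}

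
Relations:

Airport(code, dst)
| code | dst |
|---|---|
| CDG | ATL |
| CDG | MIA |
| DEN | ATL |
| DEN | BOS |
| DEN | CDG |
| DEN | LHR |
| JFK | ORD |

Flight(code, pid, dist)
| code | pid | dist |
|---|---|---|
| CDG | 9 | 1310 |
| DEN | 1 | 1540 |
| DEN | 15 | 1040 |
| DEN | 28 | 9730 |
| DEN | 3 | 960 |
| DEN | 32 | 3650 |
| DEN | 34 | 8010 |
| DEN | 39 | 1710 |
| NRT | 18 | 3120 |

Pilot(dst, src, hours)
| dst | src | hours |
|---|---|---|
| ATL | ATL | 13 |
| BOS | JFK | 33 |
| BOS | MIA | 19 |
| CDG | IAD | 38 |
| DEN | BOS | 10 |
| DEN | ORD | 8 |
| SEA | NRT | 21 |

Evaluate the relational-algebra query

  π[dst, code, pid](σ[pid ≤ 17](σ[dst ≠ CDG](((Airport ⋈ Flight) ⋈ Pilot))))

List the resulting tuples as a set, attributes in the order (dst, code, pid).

{(ATL, CDG, 9), (ATL, DEN, 1), (ATL, DEN, 15), (ATL, DEN, 3), (BOS, DEN, 1), (BOS, DEN, 15), (BOS, DEN, 3)}

Joining Airport and Flight on code yields {(CDG, ATL, 9, 1310), (CDG, MIA, 9, 1310), (DEN, ATL, 1, 1540), (DEN, ATL, 15, 1040), (DEN, ATL, 28, 9730), (DEN, ATL, 3, 960), (DEN, ATL, 32, 3650), (DEN, ATL, 34, 8010), (DEN, ATL, 39, 1710), (DEN, BOS, 1, 1540), (DEN, BOS, 15, 1040), (DEN, BOS, 28, 9730), (DEN, BOS, 3, 960), (DEN, BOS, 32, 3650), (DEN, BOS, 34, 8010), (DEN, BOS, 39, 1710), (DEN, CDG, 1, 1540), (DEN, CDG, 15, 1040), (DEN, CDG, 28, 9730), (DEN, CDG, 3, 960), (DEN, CDG, 32, 3650), (DEN, CDG, 34, 8010), (DEN, CDG, 39, 1710), (DEN, LHR, 1, 1540), (DEN, LHR, 15, 1040), (DEN, LHR, 28, 9730), (DEN, LHR, 3, 960), (DEN, LHR, 32, 3650), (DEN, LHR, 34, 8010), (DEN, LHR, 39, 1710)}.
Joining (Airport ⋈ Flight) and Pilot on dst yields {(CDG, ATL, 9, 1310, ATL, 13), (DEN, ATL, 1, 1540, ATL, 13), (DEN, ATL, 15, 1040, ATL, 13), (DEN, ATL, 28, 9730, ATL, 13), (DEN, ATL, 3, 960, ATL, 13), (DEN, ATL, 32, 3650, ATL, 13), (DEN, ATL, 34, 8010, ATL, 13), (DEN, ATL, 39, 1710, ATL, 13), (DEN, BOS, 1, 1540, JFK, 33), (DEN, BOS, 1, 1540, MIA, 19), (DEN, BOS, 15, 1040, JFK, 33), (DEN, BOS, 15, 1040, MIA, 19), (DEN, BOS, 28, 9730, JFK, 33), (DEN, BOS, 28, 9730, MIA, 19), (DEN, BOS, 3, 960, JFK, 33), (DEN, BOS, 3, 960, MIA, 19), (DEN, BOS, 32, 3650, JFK, 33), (DEN, BOS, 32, 3650, MIA, 19), (DEN, BOS, 34, 8010, JFK, 33), (DEN, BOS, 34, 8010, MIA, 19), (DEN, BOS, 39, 1710, JFK, 33), (DEN, BOS, 39, 1710, MIA, 19), (DEN, CDG, 1, 1540, IAD, 38), (DEN, CDG, 15, 1040, IAD, 38), (DEN, CDG, 28, 9730, IAD, 38), (DEN, CDG, 3, 960, IAD, 38), (DEN, CDG, 32, 3650, IAD, 38), (DEN, CDG, 34, 8010, IAD, 38), (DEN, CDG, 39, 1710, IAD, 38)}.
Selection dst ≠ CDG: {(CDG, ATL, 9, 1310, ATL, 13), (DEN, ATL, 1, 1540, ATL, 13), (DEN, ATL, 15, 1040, ATL, 13), (DEN, ATL, 28, 9730, ATL, 13), (DEN, ATL, 3, 960, ATL, 13), (DEN, ATL, 32, 3650, ATL, 13), (DEN, ATL, 34, 8010, ATL, 13), (DEN, ATL, 39, 1710, ATL, 13), (DEN, BOS, 1, 1540, JFK, 33), (DEN, BOS, 1, 1540, MIA, 19), (DEN, BOS, 15, 1040, JFK, 33), (DEN, BOS, 15, 1040, MIA, 19), (DEN, BOS, 28, 9730, JFK, 33), (DEN, BOS, 28, 9730, MIA, 19), (DEN, BOS, 3, 960, JFK, 33), (DEN, BOS, 3, 960, MIA, 19), (DEN, BOS, 32, 3650, JFK, 33), (DEN, BOS, 32, 3650, MIA, 19), (DEN, BOS, 34, 8010, JFK, 33), (DEN, BOS, 34, 8010, MIA, 19), (DEN, BOS, 39, 1710, JFK, 33), (DEN, BOS, 39, 1710, MIA, 19)}
Selection pid ≤ 17: {(CDG, ATL, 9, 1310, ATL, 13), (DEN, ATL, 1, 1540, ATL, 13), (DEN, ATL, 15, 1040, ATL, 13), (DEN, ATL, 3, 960, ATL, 13), (DEN, BOS, 1, 1540, JFK, 33), (DEN, BOS, 1, 1540, MIA, 19), (DEN, BOS, 15, 1040, JFK, 33), (DEN, BOS, 15, 1040, MIA, 19), (DEN, BOS, 3, 960, JFK, 33), (DEN, BOS, 3, 960, MIA, 19)}
Projecting to dst, code, pid (3 duplicate(s) eliminated): {(ATL, CDG, 9), (ATL, DEN, 1), (ATL, DEN, 15), (ATL, DEN, 3), (BOS, DEN, 1), (BOS, DEN, 15), (BOS, DEN, 3)}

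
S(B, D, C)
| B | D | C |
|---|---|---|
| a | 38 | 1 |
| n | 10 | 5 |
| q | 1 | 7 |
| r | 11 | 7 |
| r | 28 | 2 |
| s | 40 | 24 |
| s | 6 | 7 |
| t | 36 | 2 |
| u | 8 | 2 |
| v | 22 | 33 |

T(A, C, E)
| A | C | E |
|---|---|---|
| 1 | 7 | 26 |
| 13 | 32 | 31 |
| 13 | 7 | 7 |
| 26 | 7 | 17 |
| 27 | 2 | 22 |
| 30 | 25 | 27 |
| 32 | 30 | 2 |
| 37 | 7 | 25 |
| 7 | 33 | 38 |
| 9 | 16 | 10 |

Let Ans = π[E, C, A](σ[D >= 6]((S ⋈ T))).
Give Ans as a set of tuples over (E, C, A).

Natural join on C: {(q, 1, 7, 1, 26), (q, 1, 7, 13, 7), (q, 1, 7, 26, 17), (q, 1, 7, 37, 25), (r, 11, 7, 1, 26), (r, 11, 7, 13, 7), (r, 11, 7, 26, 17), (r, 11, 7, 37, 25), (r, 28, 2, 27, 22), (s, 6, 7, 1, 26), (s, 6, 7, 13, 7), (s, 6, 7, 26, 17), (s, 6, 7, 37, 25), (t, 36, 2, 27, 22), (u, 8, 2, 27, 22), (v, 22, 33, 7, 38)}
σ[D >= 6]: keep tuples satisfying D >= 6 → {(r, 11, 7, 1, 26), (r, 11, 7, 13, 7), (r, 11, 7, 26, 17), (r, 11, 7, 37, 25), (r, 28, 2, 27, 22), (s, 6, 7, 1, 26), (s, 6, 7, 13, 7), (s, 6, 7, 26, 17), (s, 6, 7, 37, 25), (t, 36, 2, 27, 22), (u, 8, 2, 27, 22), (v, 22, 33, 7, 38)}
π[E, C, A]: project onto (E, C, A) (6 duplicate(s) eliminated) → {(17, 7, 26), (22, 2, 27), (25, 7, 37), (26, 7, 1), (38, 33, 7), (7, 7, 13)}

{(17, 7, 26), (22, 2, 27), (25, 7, 37), (26, 7, 1), (38, 33, 7), (7, 7, 13)}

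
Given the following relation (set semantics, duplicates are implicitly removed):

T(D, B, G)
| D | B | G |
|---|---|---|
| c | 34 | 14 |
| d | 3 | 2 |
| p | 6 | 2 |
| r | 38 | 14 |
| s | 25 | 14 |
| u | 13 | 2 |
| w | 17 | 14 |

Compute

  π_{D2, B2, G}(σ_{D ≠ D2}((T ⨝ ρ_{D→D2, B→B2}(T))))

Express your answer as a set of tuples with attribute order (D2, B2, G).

ρ[D→D2, B→B2]: schema becomes (D2, B2, G); tuples unchanged.
Natural join on G: {(c, 34, 14, c, 34), (c, 34, 14, r, 38), (c, 34, 14, s, 25), (c, 34, 14, w, 17), (d, 3, 2, d, 3), (d, 3, 2, p, 6), (d, 3, 2, u, 13), (p, 6, 2, d, 3), (p, 6, 2, p, 6), (p, 6, 2, u, 13), (r, 38, 14, c, 34), (r, 38, 14, r, 38), (r, 38, 14, s, 25), (r, 38, 14, w, 17), (s, 25, 14, c, 34), (s, 25, 14, r, 38), (s, 25, 14, s, 25), (s, 25, 14, w, 17), (u, 13, 2, d, 3), (u, 13, 2, p, 6), (u, 13, 2, u, 13), (w, 17, 14, c, 34), (w, 17, 14, r, 38), (w, 17, 14, s, 25), (w, 17, 14, w, 17)}
Selection D ≠ D2: {(c, 34, 14, r, 38), (c, 34, 14, s, 25), (c, 34, 14, w, 17), (d, 3, 2, p, 6), (d, 3, 2, u, 13), (p, 6, 2, d, 3), (p, 6, 2, u, 13), (r, 38, 14, c, 34), (r, 38, 14, s, 25), (r, 38, 14, w, 17), (s, 25, 14, c, 34), (s, 25, 14, r, 38), (s, 25, 14, w, 17), (u, 13, 2, d, 3), (u, 13, 2, p, 6), (w, 17, 14, c, 34), (w, 17, 14, r, 38), (w, 17, 14, s, 25)}
π_{D2, B2, G} gives {(c, 34, 14), (d, 3, 2), (p, 6, 2), (r, 38, 14), (s, 25, 14), (u, 13, 2), (w, 17, 14)} (11 duplicate(s) eliminated).

{(c, 34, 14), (d, 3, 2), (p, 6, 2), (r, 38, 14), (s, 25, 14), (u, 13, 2), (w, 17, 14)}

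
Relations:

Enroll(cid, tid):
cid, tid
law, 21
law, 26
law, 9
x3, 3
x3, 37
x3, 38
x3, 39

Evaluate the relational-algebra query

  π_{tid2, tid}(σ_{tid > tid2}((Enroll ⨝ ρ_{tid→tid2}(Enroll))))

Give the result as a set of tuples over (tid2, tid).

{(21, 26), (3, 37), (3, 38), (3, 39), (37, 38), (37, 39), (38, 39), (9, 21), (9, 26)}

ρ[tid→tid2]: schema becomes (cid, tid2); tuples unchanged.
Enroll ⋈ ρ_{tid→tid2}(Enroll) (natural join on cid): {(law, 21, 21), (law, 21, 26), (law, 21, 9), (law, 26, 21), (law, 26, 26), (law, 26, 9), (law, 9, 21), (law, 9, 26), (law, 9, 9), (x3, 3, 3), (x3, 3, 37), (x3, 3, 38), (x3, 3, 39), (x3, 37, 3), (x3, 37, 37), (x3, 37, 38), (x3, 37, 39), (x3, 38, 3), (x3, 38, 37), (x3, 38, 38), (x3, 38, 39), (x3, 39, 3), (x3, 39, 37), (x3, 39, 38), (x3, 39, 39)}
Filtering on tid > tid2 leaves {(law, 21, 9), (law, 26, 21), (law, 26, 9), (x3, 37, 3), (x3, 38, 3), (x3, 38, 37), (x3, 39, 3), (x3, 39, 37), (x3, 39, 38)}.
Projecting to tid2, tid: {(21, 26), (3, 37), (3, 38), (3, 39), (37, 38), (37, 39), (38, 39), (9, 21), (9, 26)}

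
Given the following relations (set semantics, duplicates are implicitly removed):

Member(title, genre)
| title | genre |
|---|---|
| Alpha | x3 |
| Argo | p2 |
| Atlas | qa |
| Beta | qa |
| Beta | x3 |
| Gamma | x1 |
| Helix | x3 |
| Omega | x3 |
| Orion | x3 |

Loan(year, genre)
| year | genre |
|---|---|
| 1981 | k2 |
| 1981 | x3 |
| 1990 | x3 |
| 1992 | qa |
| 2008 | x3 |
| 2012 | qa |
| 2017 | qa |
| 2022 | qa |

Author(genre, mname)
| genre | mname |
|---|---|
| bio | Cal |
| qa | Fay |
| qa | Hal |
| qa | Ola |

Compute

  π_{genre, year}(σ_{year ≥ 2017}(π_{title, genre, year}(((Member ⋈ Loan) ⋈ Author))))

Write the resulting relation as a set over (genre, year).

{(qa, 2017), (qa, 2022)}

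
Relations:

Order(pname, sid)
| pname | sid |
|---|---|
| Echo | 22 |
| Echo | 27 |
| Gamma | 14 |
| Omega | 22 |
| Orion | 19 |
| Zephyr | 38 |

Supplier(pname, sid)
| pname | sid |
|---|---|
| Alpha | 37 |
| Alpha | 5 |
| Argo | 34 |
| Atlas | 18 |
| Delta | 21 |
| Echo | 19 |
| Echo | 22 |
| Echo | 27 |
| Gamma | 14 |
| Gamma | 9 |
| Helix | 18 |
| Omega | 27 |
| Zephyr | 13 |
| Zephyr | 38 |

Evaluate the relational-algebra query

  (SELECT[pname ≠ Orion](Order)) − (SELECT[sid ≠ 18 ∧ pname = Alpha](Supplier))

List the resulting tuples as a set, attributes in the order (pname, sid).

{(Echo, 22), (Echo, 27), (Gamma, 14), (Omega, 22), (Zephyr, 38)}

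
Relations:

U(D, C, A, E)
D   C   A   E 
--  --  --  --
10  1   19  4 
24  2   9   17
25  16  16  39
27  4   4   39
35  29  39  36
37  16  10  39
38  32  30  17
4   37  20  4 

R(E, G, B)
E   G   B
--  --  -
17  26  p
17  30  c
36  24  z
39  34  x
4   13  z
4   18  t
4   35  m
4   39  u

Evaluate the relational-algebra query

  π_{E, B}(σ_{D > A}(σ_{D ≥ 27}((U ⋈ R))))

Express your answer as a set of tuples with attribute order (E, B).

Joining U and R on E yields {(10, 1, 19, 4, 13, z), (10, 1, 19, 4, 18, t), (10, 1, 19, 4, 35, m), (10, 1, 19, 4, 39, u), (24, 2, 9, 17, 26, p), (24, 2, 9, 17, 30, c), (25, 16, 16, 39, 34, x), (27, 4, 4, 39, 34, x), (35, 29, 39, 36, 24, z), (37, 16, 10, 39, 34, x), (38, 32, 30, 17, 26, p), (38, 32, 30, 17, 30, c), (4, 37, 20, 4, 13, z), (4, 37, 20, 4, 18, t), (4, 37, 20, 4, 35, m), (4, 37, 20, 4, 39, u)}.
Apply σ_{D ≥ 27}; surviving tuples: {(27, 4, 4, 39, 34, x), (35, 29, 39, 36, 24, z), (37, 16, 10, 39, 34, x), (38, 32, 30, 17, 26, p), (38, 32, 30, 17, 30, c)}
Apply σ_{D > A}; surviving tuples: {(27, 4, 4, 39, 34, x), (37, 16, 10, 39, 34, x), (38, 32, 30, 17, 26, p), (38, 32, 30, 17, 30, c)}
Projecting to E, B (1 duplicate(s) eliminated): {(17, c), (17, p), (39, x)}

{(17, c), (17, p), (39, x)}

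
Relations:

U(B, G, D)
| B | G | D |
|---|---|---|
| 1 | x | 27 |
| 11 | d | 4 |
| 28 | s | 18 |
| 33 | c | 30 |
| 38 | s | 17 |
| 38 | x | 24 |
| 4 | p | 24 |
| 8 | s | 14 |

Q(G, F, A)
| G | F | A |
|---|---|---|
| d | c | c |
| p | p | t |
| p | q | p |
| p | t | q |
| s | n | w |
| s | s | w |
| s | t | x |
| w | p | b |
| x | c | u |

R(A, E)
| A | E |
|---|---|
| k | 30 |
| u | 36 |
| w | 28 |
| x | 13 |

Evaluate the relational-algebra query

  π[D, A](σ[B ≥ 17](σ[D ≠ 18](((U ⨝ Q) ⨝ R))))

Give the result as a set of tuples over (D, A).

{(17, w), (17, x), (24, u)}

U ⋈ Q (natural join on G): {(1, x, 27, c, u), (11, d, 4, c, c), (28, s, 18, n, w), (28, s, 18, s, w), (28, s, 18, t, x), (38, s, 17, n, w), (38, s, 17, s, w), (38, s, 17, t, x), (38, x, 24, c, u), (4, p, 24, p, t), (4, p, 24, q, p), (4, p, 24, t, q), (8, s, 14, n, w), (8, s, 14, s, w), (8, s, 14, t, x)}
(U ⨝ Q) ⋈ R (natural join on A): {(1, x, 27, c, u, 36), (28, s, 18, n, w, 28), (28, s, 18, s, w, 28), (28, s, 18, t, x, 13), (38, s, 17, n, w, 28), (38, s, 17, s, w, 28), (38, s, 17, t, x, 13), (38, x, 24, c, u, 36), (8, s, 14, n, w, 28), (8, s, 14, s, w, 28), (8, s, 14, t, x, 13)}
Apply σ_{D ≠ 18}; surviving tuples: {(1, x, 27, c, u, 36), (38, s, 17, n, w, 28), (38, s, 17, s, w, 28), (38, s, 17, t, x, 13), (38, x, 24, c, u, 36), (8, s, 14, n, w, 28), (8, s, 14, s, w, 28), (8, s, 14, t, x, 13)}
Apply σ_{B ≥ 17}; surviving tuples: {(38, s, 17, n, w, 28), (38, s, 17, s, w, 28), (38, s, 17, t, x, 13), (38, x, 24, c, u, 36)}
Projecting to D, A (1 duplicate(s) eliminated): {(17, w), (17, x), (24, u)}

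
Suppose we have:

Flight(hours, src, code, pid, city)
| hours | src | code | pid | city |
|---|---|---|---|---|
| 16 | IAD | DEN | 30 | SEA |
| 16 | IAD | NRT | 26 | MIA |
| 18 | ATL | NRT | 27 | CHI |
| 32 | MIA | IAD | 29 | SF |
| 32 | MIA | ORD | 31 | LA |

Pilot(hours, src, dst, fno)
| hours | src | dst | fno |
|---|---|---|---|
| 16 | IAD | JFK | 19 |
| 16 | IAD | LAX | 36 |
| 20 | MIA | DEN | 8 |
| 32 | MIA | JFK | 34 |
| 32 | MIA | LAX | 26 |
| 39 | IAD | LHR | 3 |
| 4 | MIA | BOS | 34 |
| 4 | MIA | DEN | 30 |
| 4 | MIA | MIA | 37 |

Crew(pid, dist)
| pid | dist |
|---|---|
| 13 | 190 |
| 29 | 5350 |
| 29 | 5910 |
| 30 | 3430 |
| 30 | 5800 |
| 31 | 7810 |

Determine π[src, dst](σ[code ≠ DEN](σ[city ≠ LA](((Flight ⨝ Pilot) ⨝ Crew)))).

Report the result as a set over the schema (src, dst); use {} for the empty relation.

Natural join on hours, src: {(16, IAD, DEN, 30, SEA, JFK, 19), (16, IAD, DEN, 30, SEA, LAX, 36), (16, IAD, NRT, 26, MIA, JFK, 19), (16, IAD, NRT, 26, MIA, LAX, 36), (32, MIA, IAD, 29, SF, JFK, 34), (32, MIA, IAD, 29, SF, LAX, 26), (32, MIA, ORD, 31, LA, JFK, 34), (32, MIA, ORD, 31, LA, LAX, 26)}
Natural join on pid: {(16, IAD, DEN, 30, SEA, JFK, 19, 3430), (16, IAD, DEN, 30, SEA, JFK, 19, 5800), (16, IAD, DEN, 30, SEA, LAX, 36, 3430), (16, IAD, DEN, 30, SEA, LAX, 36, 5800), (32, MIA, IAD, 29, SF, JFK, 34, 5350), (32, MIA, IAD, 29, SF, JFK, 34, 5910), (32, MIA, IAD, 29, SF, LAX, 26, 5350), (32, MIA, IAD, 29, SF, LAX, 26, 5910), (32, MIA, ORD, 31, LA, JFK, 34, 7810), (32, MIA, ORD, 31, LA, LAX, 26, 7810)}
Filtering on city ≠ LA leaves {(16, IAD, DEN, 30, SEA, JFK, 19, 3430), (16, IAD, DEN, 30, SEA, JFK, 19, 5800), (16, IAD, DEN, 30, SEA, LAX, 36, 3430), (16, IAD, DEN, 30, SEA, LAX, 36, 5800), (32, MIA, IAD, 29, SF, JFK, 34, 5350), (32, MIA, IAD, 29, SF, JFK, 34, 5910), (32, MIA, IAD, 29, SF, LAX, 26, 5350), (32, MIA, IAD, 29, SF, LAX, 26, 5910)}.
Filtering on code ≠ DEN leaves {(32, MIA, IAD, 29, SF, JFK, 34, 5350), (32, MIA, IAD, 29, SF, JFK, 34, 5910), (32, MIA, IAD, 29, SF, LAX, 26, 5350), (32, MIA, IAD, 29, SF, LAX, 26, 5910)}.
π_{src, dst} gives {(MIA, JFK), (MIA, LAX)} (2 duplicate(s) eliminated).

{(MIA, JFK), (MIA, LAX)}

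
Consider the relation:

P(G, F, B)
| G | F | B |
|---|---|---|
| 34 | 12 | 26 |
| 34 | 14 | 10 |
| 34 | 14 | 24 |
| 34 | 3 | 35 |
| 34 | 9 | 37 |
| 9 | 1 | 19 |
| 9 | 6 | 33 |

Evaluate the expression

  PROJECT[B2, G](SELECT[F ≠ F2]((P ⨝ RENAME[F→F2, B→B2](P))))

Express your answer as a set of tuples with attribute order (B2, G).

ρ[F→F2, B→B2]: schema becomes (G, F2, B2); tuples unchanged.
Natural join on G: {(34, 12, 26, 12, 26), (34, 12, 26, 14, 10), (34, 12, 26, 14, 24), (34, 12, 26, 3, 35), (34, 12, 26, 9, 37), (34, 14, 10, 12, 26), (34, 14, 10, 14, 10), (34, 14, 10, 14, 24), (34, 14, 10, 3, 35), (34, 14, 10, 9, 37), (34, 14, 24, 12, 26), (34, 14, 24, 14, 10), (34, 14, 24, 14, 24), (34, 14, 24, 3, 35), (34, 14, 24, 9, 37), (34, 3, 35, 12, 26), (34, 3, 35, 14, 10), (34, 3, 35, 14, 24), (34, 3, 35, 3, 35), (34, 3, 35, 9, 37), (34, 9, 37, 12, 26), (34, 9, 37, 14, 10), (34, 9, 37, 14, 24), (34, 9, 37, 3, 35), (34, 9, 37, 9, 37), (9, 1, 19, 1, 19), (9, 1, 19, 6, 33), (9, 6, 33, 1, 19), (9, 6, 33, 6, 33)}
Apply σ_{F ≠ F2}; surviving tuples: {(34, 12, 26, 14, 10), (34, 12, 26, 14, 24), (34, 12, 26, 3, 35), (34, 12, 26, 9, 37), (34, 14, 10, 12, 26), (34, 14, 10, 3, 35), (34, 14, 10, 9, 37), (34, 14, 24, 12, 26), (34, 14, 24, 3, 35), (34, 14, 24, 9, 37), (34, 3, 35, 12, 26), (34, 3, 35, 14, 10), (34, 3, 35, 14, 24), (34, 3, 35, 9, 37), (34, 9, 37, 12, 26), (34, 9, 37, 14, 10), (34, 9, 37, 14, 24), (34, 9, 37, 3, 35), (9, 1, 19, 6, 33), (9, 6, 33, 1, 19)}
π[B2, G]: project onto (B2, G) (13 duplicate(s) eliminated) → {(10, 34), (19, 9), (24, 34), (26, 34), (33, 9), (35, 34), (37, 34)}

{(10, 34), (19, 9), (24, 34), (26, 34), (33, 9), (35, 34), (37, 34)}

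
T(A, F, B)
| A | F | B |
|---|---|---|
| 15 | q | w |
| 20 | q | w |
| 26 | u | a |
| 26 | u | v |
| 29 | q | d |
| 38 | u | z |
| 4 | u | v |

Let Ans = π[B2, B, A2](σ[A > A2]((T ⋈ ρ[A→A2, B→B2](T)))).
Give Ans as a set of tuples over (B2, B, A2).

ρ[A→A2, B→B2]: schema becomes (A2, F, B2); tuples unchanged.
T ⋈ ρ[A→A2, B→B2](T) (natural join on F): {(15, q, w, 15, w), (15, q, w, 20, w), (15, q, w, 29, d), (20, q, w, 15, w), (20, q, w, 20, w), (20, q, w, 29, d), (26, u, a, 26, a), (26, u, a, 26, v), (26, u, a, 38, z), (26, u, a, 4, v), (26, u, v, 26, a), (26, u, v, 26, v), (26, u, v, 38, z), (26, u, v, 4, v), (29, q, d, 15, w), (29, q, d, 20, w), (29, q, d, 29, d), (38, u, z, 26, a), (38, u, z, 26, v), (38, u, z, 38, z), (38, u, z, 4, v), (4, u, v, 26, a), (4, u, v, 26, v), (4, u, v, 38, z), (4, u, v, 4, v)}
Apply σ_{A > A2}; surviving tuples: {(20, q, w, 15, w), (26, u, a, 4, v), (26, u, v, 4, v), (29, q, d, 15, w), (29, q, d, 20, w), (38, u, z, 26, a), (38, u, z, 26, v), (38, u, z, 4, v)}
π_{B2, B, A2} gives {(a, z, 26), (v, a, 4), (v, v, 4), (v, z, 26), (v, z, 4), (w, d, 15), (w, d, 20), (w, w, 15)}.

{(a, z, 26), (v, a, 4), (v, v, 4), (v, z, 26), (v, z, 4), (w, d, 15), (w, d, 20), (w, w, 15)}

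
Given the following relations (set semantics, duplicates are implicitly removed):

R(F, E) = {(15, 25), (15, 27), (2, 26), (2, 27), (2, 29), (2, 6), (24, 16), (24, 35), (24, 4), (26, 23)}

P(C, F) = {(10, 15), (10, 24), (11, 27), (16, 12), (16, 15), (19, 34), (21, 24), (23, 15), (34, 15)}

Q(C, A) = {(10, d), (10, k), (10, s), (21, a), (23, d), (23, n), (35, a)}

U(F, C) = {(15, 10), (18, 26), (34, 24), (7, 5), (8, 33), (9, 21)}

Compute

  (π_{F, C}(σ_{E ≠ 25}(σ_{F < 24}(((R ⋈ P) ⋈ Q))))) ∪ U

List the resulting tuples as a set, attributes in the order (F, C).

Joining R and P on F yields {(15, 25, 10), (15, 25, 16), (15, 25, 23), (15, 25, 34), (15, 27, 10), (15, 27, 16), (15, 27, 23), (15, 27, 34), (24, 16, 10), (24, 16, 21), (24, 35, 10), (24, 35, 21), (24, 4, 10), (24, 4, 21)}.
Joining (R ⋈ P) and Q on C yields {(15, 25, 10, d), (15, 25, 10, k), (15, 25, 10, s), (15, 25, 23, d), (15, 25, 23, n), (15, 27, 10, d), (15, 27, 10, k), (15, 27, 10, s), (15, 27, 23, d), (15, 27, 23, n), (24, 16, 10, d), (24, 16, 10, k), (24, 16, 10, s), (24, 16, 21, a), (24, 35, 10, d), (24, 35, 10, k), (24, 35, 10, s), (24, 35, 21, a), (24, 4, 10, d), (24, 4, 10, k), (24, 4, 10, s), (24, 4, 21, a)}.
Filtering on F < 24 leaves {(15, 25, 10, d), (15, 25, 10, k), (15, 25, 10, s), (15, 25, 23, d), (15, 25, 23, n), (15, 27, 10, d), (15, 27, 10, k), (15, 27, 10, s), (15, 27, 23, d), (15, 27, 23, n)}.
Filtering on E ≠ 25 leaves {(15, 27, 10, d), (15, 27, 10, k), (15, 27, 10, s), (15, 27, 23, d), (15, 27, 23, n)}.
π[F, C]: project onto (F, C) (3 duplicate(s) eliminated) → {(15, 10), (15, 23)}
Union: {(15, 10), (15, 23)} with {(15, 10), (18, 26), (34, 24), (7, 5), (8, 33), (9, 21)} → {(15, 10), (15, 23), (18, 26), (34, 24), (7, 5), (8, 33), (9, 21)}

{(15, 10), (15, 23), (18, 26), (34, 24), (7, 5), (8, 33), (9, 21)}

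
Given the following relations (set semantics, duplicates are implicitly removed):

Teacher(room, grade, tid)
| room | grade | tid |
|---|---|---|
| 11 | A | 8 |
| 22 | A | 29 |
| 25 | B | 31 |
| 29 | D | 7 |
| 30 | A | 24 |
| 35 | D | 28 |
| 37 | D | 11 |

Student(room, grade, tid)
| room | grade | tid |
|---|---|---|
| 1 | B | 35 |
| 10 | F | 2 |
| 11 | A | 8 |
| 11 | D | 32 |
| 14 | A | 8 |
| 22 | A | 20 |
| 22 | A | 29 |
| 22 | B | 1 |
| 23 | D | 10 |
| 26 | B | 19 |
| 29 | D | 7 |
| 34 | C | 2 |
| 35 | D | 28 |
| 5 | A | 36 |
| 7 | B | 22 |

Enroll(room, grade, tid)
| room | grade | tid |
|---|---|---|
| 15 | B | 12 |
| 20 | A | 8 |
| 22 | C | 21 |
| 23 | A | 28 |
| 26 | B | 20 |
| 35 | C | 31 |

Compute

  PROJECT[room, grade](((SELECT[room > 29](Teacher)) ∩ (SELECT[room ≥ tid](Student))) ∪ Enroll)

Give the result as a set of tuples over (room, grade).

{(15, B), (20, A), (22, C), (23, A), (26, B), (35, C), (35, D)}

Selection room > 29: {(30, A, 24), (35, D, 28), (37, D, 11)}
Selection room ≥ tid: {(10, F, 2), (11, A, 8), (14, A, 8), (22, A, 20), (22, B, 1), (23, D, 10), (26, B, 19), (29, D, 7), (34, C, 2), (35, D, 28)}
Set intersection of the two operands is {(35, D, 28)}.
Set union of the two operands is {(15, B, 12), (20, A, 8), (22, C, 21), (23, A, 28), (26, B, 20), (35, C, 31), (35, D, 28)}.
Projecting to room, grade: {(15, B), (20, A), (22, C), (23, A), (26, B), (35, C), (35, D)}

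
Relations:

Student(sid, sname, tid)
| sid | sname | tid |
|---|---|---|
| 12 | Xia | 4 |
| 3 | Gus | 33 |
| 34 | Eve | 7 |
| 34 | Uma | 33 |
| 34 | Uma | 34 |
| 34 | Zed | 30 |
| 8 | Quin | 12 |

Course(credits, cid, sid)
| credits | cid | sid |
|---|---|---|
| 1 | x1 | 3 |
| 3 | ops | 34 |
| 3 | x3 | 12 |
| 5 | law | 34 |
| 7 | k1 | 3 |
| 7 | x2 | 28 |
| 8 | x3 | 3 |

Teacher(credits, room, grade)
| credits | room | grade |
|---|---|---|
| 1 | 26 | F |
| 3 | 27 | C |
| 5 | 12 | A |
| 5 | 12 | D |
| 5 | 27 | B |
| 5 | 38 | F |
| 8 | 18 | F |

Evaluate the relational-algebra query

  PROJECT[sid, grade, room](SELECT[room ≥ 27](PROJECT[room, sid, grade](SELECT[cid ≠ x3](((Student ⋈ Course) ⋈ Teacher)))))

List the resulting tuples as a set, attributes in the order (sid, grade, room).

{(34, B, 27), (34, C, 27), (34, F, 38)}

Natural join on sid: {(12, Xia, 4, 3, x3), (3, Gus, 33, 1, x1), (3, Gus, 33, 7, k1), (3, Gus, 33, 8, x3), (34, Eve, 7, 3, ops), (34, Eve, 7, 5, law), (34, Uma, 33, 3, ops), (34, Uma, 33, 5, law), (34, Uma, 34, 3, ops), (34, Uma, 34, 5, law), (34, Zed, 30, 3, ops), (34, Zed, 30, 5, law)}
Natural join on credits: {(12, Xia, 4, 3, x3, 27, C), (3, Gus, 33, 1, x1, 26, F), (3, Gus, 33, 8, x3, 18, F), (34, Eve, 7, 3, ops, 27, C), (34, Eve, 7, 5, law, 12, A), (34, Eve, 7, 5, law, 12, D), (34, Eve, 7, 5, law, 27, B), (34, Eve, 7, 5, law, 38, F), (34, Uma, 33, 3, ops, 27, C), (34, Uma, 33, 5, law, 12, A), (34, Uma, 33, 5, law, 12, D), (34, Uma, 33, 5, law, 27, B), (34, Uma, 33, 5, law, 38, F), (34, Uma, 34, 3, ops, 27, C), (34, Uma, 34, 5, law, 12, A), (34, Uma, 34, 5, law, 12, D), (34, Uma, 34, 5, law, 27, B), (34, Uma, 34, 5, law, 38, F), (34, Zed, 30, 3, ops, 27, C), (34, Zed, 30, 5, law, 12, A), (34, Zed, 30, 5, law, 12, D), (34, Zed, 30, 5, law, 27, B), (34, Zed, 30, 5, law, 38, F)}
Selection cid ≠ x3: {(3, Gus, 33, 1, x1, 26, F), (34, Eve, 7, 3, ops, 27, C), (34, Eve, 7, 5, law, 12, A), (34, Eve, 7, 5, law, 12, D), (34, Eve, 7, 5, law, 27, B), (34, Eve, 7, 5, law, 38, F), (34, Uma, 33, 3, ops, 27, C), (34, Uma, 33, 5, law, 12, A), (34, Uma, 33, 5, law, 12, D), (34, Uma, 33, 5, law, 27, B), (34, Uma, 33, 5, law, 38, F), (34, Uma, 34, 3, ops, 27, C), (34, Uma, 34, 5, law, 12, A), (34, Uma, 34, 5, law, 12, D), (34, Uma, 34, 5, law, 27, B), (34, Uma, 34, 5, law, 38, F), (34, Zed, 30, 3, ops, 27, C), (34, Zed, 30, 5, law, 12, A), (34, Zed, 30, 5, law, 12, D), (34, Zed, 30, 5, law, 27, B), (34, Zed, 30, 5, law, 38, F)}
Projecting to room, sid, grade (15 duplicate(s) eliminated): {(12, 34, A), (12, 34, D), (26, 3, F), (27, 34, B), (27, 34, C), (38, 34, F)}
Selection room ≥ 27: {(27, 34, B), (27, 34, C), (38, 34, F)}
Projecting to sid, grade, room: {(34, B, 27), (34, C, 27), (34, F, 38)}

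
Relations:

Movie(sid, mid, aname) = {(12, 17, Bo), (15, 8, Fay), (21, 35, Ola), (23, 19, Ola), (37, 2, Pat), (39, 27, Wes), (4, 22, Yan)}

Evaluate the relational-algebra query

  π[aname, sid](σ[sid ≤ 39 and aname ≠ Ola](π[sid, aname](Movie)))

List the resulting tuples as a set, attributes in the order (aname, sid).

π_{sid, aname} gives {(12, Bo), (15, Fay), (21, Ola), (23, Ola), (37, Pat), (39, Wes), (4, Yan)}.
Apply σ_{sid ≤ 39 and aname ≠ Ola}; surviving tuples: {(12, Bo), (15, Fay), (37, Pat), (39, Wes), (4, Yan)}
π_{aname, sid} gives {(Bo, 12), (Fay, 15), (Pat, 37), (Wes, 39), (Yan, 4)}.

{(Bo, 12), (Fay, 15), (Pat, 37), (Wes, 39), (Yan, 4)}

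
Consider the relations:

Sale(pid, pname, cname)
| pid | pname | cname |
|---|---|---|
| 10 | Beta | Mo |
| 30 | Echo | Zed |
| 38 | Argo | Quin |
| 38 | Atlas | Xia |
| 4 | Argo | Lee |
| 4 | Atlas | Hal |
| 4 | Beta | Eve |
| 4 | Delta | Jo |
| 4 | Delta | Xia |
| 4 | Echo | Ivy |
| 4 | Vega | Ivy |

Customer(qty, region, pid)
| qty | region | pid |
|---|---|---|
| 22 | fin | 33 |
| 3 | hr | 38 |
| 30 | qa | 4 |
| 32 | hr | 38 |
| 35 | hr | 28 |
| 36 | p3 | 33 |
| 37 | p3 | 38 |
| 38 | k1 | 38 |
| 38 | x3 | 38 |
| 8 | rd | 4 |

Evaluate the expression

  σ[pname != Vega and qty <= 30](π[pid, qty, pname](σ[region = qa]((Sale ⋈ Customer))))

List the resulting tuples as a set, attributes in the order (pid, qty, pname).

{(4, 30, Argo), (4, 30, Atlas), (4, 30, Beta), (4, 30, Delta), (4, 30, Echo)}

Sale ⋈ Customer (natural join on pid): {(38, Argo, Quin, 3, hr), (38, Argo, Quin, 32, hr), (38, Argo, Quin, 37, p3), (38, Argo, Quin, 38, k1), (38, Argo, Quin, 38, x3), (38, Atlas, Xia, 3, hr), (38, Atlas, Xia, 32, hr), (38, Atlas, Xia, 37, p3), (38, Atlas, Xia, 38, k1), (38, Atlas, Xia, 38, x3), (4, Argo, Lee, 30, qa), (4, Argo, Lee, 8, rd), (4, Atlas, Hal, 30, qa), (4, Atlas, Hal, 8, rd), (4, Beta, Eve, 30, qa), (4, Beta, Eve, 8, rd), (4, Delta, Jo, 30, qa), (4, Delta, Jo, 8, rd), (4, Delta, Xia, 30, qa), (4, Delta, Xia, 8, rd), (4, Echo, Ivy, 30, qa), (4, Echo, Ivy, 8, rd), (4, Vega, Ivy, 30, qa), (4, Vega, Ivy, 8, rd)}
Apply σ_{region = qa}; surviving tuples: {(4, Argo, Lee, 30, qa), (4, Atlas, Hal, 30, qa), (4, Beta, Eve, 30, qa), (4, Delta, Jo, 30, qa), (4, Delta, Xia, 30, qa), (4, Echo, Ivy, 30, qa), (4, Vega, Ivy, 30, qa)}
Keep only column(s) pid, qty, pname (1 duplicate(s) eliminated): {(4, 30, Argo), (4, 30, Atlas), (4, 30, Beta), (4, 30, Delta), (4, 30, Echo), (4, 30, Vega)}
Apply σ_{pname != Vega and qty <= 30}; surviving tuples: {(4, 30, Argo), (4, 30, Atlas), (4, 30, Beta), (4, 30, Delta), (4, 30, Echo)}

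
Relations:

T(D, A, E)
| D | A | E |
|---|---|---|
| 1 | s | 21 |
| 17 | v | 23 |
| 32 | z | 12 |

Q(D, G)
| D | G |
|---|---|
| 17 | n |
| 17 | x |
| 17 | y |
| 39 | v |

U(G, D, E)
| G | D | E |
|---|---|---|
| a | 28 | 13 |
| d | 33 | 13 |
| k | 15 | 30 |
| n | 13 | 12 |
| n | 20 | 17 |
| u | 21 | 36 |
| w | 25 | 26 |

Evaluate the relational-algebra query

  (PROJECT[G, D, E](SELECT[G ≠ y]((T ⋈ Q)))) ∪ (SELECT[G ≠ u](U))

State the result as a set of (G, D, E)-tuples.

Joining T and Q on D yields {(17, v, 23, n), (17, v, 23, x), (17, v, 23, y)}.
Filtering on G ≠ y leaves {(17, v, 23, n), (17, v, 23, x)}.
Projecting to G, D, E: {(n, 17, 23), (x, 17, 23)}
Filtering on G ≠ u leaves {(a, 28, 13), (d, 33, 13), (k, 15, 30), (n, 13, 12), (n, 20, 17), (w, 25, 26)}.
Union: {(n, 17, 23), (x, 17, 23)} with {(a, 28, 13), (d, 33, 13), (k, 15, 30), (n, 13, 12), (n, 20, 17), (w, 25, 26)} → {(a, 28, 13), (d, 33, 13), (k, 15, 30), (n, 13, 12), (n, 17, 23), (n, 20, 17), (w, 25, 26), (x, 17, 23)}

{(a, 28, 13), (d, 33, 13), (k, 15, 30), (n, 13, 12), (n, 17, 23), (n, 20, 17), (w, 25, 26), (x, 17, 23)}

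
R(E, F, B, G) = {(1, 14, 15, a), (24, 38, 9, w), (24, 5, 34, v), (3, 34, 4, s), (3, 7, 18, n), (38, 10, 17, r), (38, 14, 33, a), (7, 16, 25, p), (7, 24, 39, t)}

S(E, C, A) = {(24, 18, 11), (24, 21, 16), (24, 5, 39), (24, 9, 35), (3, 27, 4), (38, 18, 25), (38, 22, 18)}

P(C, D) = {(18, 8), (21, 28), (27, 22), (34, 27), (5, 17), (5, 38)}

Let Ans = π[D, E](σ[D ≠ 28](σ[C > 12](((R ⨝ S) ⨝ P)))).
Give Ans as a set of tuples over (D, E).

{(22, 3), (8, 24), (8, 38)}

Joining R and S on E yields {(24, 38, 9, w, 18, 11), (24, 38, 9, w, 21, 16), (24, 38, 9, w, 5, 39), (24, 38, 9, w, 9, 35), (24, 5, 34, v, 18, 11), (24, 5, 34, v, 21, 16), (24, 5, 34, v, 5, 39), (24, 5, 34, v, 9, 35), (3, 34, 4, s, 27, 4), (3, 7, 18, n, 27, 4), (38, 10, 17, r, 18, 25), (38, 10, 17, r, 22, 18), (38, 14, 33, a, 18, 25), (38, 14, 33, a, 22, 18)}.
Joining (R ⨝ S) and P on C yields {(24, 38, 9, w, 18, 11, 8), (24, 38, 9, w, 21, 16, 28), (24, 38, 9, w, 5, 39, 17), (24, 38, 9, w, 5, 39, 38), (24, 5, 34, v, 18, 11, 8), (24, 5, 34, v, 21, 16, 28), (24, 5, 34, v, 5, 39, 17), (24, 5, 34, v, 5, 39, 38), (3, 34, 4, s, 27, 4, 22), (3, 7, 18, n, 27, 4, 22), (38, 10, 17, r, 18, 25, 8), (38, 14, 33, a, 18, 25, 8)}.
Filtering on C > 12 leaves {(24, 38, 9, w, 18, 11, 8), (24, 38, 9, w, 21, 16, 28), (24, 5, 34, v, 18, 11, 8), (24, 5, 34, v, 21, 16, 28), (3, 34, 4, s, 27, 4, 22), (3, 7, 18, n, 27, 4, 22), (38, 10, 17, r, 18, 25, 8), (38, 14, 33, a, 18, 25, 8)}.
Filtering on D ≠ 28 leaves {(24, 38, 9, w, 18, 11, 8), (24, 5, 34, v, 18, 11, 8), (3, 34, 4, s, 27, 4, 22), (3, 7, 18, n, 27, 4, 22), (38, 10, 17, r, 18, 25, 8), (38, 14, 33, a, 18, 25, 8)}.
π[D, E]: project onto (D, E) (3 duplicate(s) eliminated) → {(22, 3), (8, 24), (8, 38)}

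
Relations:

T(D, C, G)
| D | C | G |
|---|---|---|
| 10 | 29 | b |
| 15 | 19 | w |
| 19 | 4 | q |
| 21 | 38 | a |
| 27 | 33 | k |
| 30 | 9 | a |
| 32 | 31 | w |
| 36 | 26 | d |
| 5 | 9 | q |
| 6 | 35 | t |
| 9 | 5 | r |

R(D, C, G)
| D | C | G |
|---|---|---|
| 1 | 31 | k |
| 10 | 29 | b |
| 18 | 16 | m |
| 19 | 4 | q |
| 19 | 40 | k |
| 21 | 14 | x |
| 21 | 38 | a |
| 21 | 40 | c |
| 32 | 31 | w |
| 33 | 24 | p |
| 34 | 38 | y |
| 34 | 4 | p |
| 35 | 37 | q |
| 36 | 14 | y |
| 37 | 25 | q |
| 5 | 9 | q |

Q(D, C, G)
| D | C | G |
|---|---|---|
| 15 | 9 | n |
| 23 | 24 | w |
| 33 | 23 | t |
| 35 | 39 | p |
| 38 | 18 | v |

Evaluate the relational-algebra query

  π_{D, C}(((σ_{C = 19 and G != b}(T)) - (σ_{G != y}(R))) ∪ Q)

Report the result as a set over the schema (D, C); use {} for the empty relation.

σ[C = 19 and G != b]: keep tuples satisfying C = 19 and G != b → {(15, 19, w)}
σ[G != y]: keep tuples satisfying G != y → {(1, 31, k), (10, 29, b), (18, 16, m), (19, 4, q), (19, 40, k), (21, 14, x), (21, 38, a), (21, 40, c), (32, 31, w), (33, 24, p), (34, 4, p), (35, 37, q), (37, 25, q), (5, 9, q)}
Difference: {(15, 19, w)} with {(1, 31, k), (10, 29, b), (18, 16, m), (19, 4, q), (19, 40, k), (21, 14, x), (21, 38, a), (21, 40, c), (32, 31, w), (33, 24, p), (34, 4, p), (35, 37, q), (37, 25, q), (5, 9, q)} → {(15, 19, w)}
Union: {(15, 19, w)} with {(15, 9, n), (23, 24, w), (33, 23, t), (35, 39, p), (38, 18, v)} → {(15, 19, w), (15, 9, n), (23, 24, w), (33, 23, t), (35, 39, p), (38, 18, v)}
π[D, C]: project onto (D, C) → {(15, 19), (15, 9), (23, 24), (33, 23), (35, 39), (38, 18)}

{(15, 19), (15, 9), (23, 24), (33, 23), (35, 39), (38, 18)}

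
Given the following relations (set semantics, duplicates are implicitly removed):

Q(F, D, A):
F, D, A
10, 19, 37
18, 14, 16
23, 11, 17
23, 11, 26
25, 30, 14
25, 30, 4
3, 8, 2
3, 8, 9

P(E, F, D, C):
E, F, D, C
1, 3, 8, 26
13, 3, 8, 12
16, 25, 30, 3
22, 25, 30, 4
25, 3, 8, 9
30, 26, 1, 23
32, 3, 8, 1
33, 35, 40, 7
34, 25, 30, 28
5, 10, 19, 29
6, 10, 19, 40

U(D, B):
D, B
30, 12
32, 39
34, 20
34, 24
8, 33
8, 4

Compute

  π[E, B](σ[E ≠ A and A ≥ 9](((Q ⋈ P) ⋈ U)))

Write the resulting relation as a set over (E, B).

{(1, 33), (1, 4), (13, 33), (13, 4), (16, 12), (22, 12), (25, 33), (25, 4), (32, 33), (32, 4), (34, 12)}

Natural join on F, D: {(10, 19, 37, 5, 29), (10, 19, 37, 6, 40), (25, 30, 14, 16, 3), (25, 30, 14, 22, 4), (25, 30, 14, 34, 28), (25, 30, 4, 16, 3), (25, 30, 4, 22, 4), (25, 30, 4, 34, 28), (3, 8, 2, 1, 26), (3, 8, 2, 13, 12), (3, 8, 2, 25, 9), (3, 8, 2, 32, 1), (3, 8, 9, 1, 26), (3, 8, 9, 13, 12), (3, 8, 9, 25, 9), (3, 8, 9, 32, 1)}
Natural join on D: {(25, 30, 14, 16, 3, 12), (25, 30, 14, 22, 4, 12), (25, 30, 14, 34, 28, 12), (25, 30, 4, 16, 3, 12), (25, 30, 4, 22, 4, 12), (25, 30, 4, 34, 28, 12), (3, 8, 2, 1, 26, 33), (3, 8, 2, 1, 26, 4), (3, 8, 2, 13, 12, 33), (3, 8, 2, 13, 12, 4), (3, 8, 2, 25, 9, 33), (3, 8, 2, 25, 9, 4), (3, 8, 2, 32, 1, 33), (3, 8, 2, 32, 1, 4), (3, 8, 9, 1, 26, 33), (3, 8, 9, 1, 26, 4), (3, 8, 9, 13, 12, 33), (3, 8, 9, 13, 12, 4), (3, 8, 9, 25, 9, 33), (3, 8, 9, 25, 9, 4), (3, 8, 9, 32, 1, 33), (3, 8, 9, 32, 1, 4)}
Apply σ_{E ≠ A and A ≥ 9}; surviving tuples: {(25, 30, 14, 16, 3, 12), (25, 30, 14, 22, 4, 12), (25, 30, 14, 34, 28, 12), (3, 8, 9, 1, 26, 33), (3, 8, 9, 1, 26, 4), (3, 8, 9, 13, 12, 33), (3, 8, 9, 13, 12, 4), (3, 8, 9, 25, 9, 33), (3, 8, 9, 25, 9, 4), (3, 8, 9, 32, 1, 33), (3, 8, 9, 32, 1, 4)}
π_{E, B} gives {(1, 33), (1, 4), (13, 33), (13, 4), (16, 12), (22, 12), (25, 33), (25, 4), (32, 33), (32, 4), (34, 12)}.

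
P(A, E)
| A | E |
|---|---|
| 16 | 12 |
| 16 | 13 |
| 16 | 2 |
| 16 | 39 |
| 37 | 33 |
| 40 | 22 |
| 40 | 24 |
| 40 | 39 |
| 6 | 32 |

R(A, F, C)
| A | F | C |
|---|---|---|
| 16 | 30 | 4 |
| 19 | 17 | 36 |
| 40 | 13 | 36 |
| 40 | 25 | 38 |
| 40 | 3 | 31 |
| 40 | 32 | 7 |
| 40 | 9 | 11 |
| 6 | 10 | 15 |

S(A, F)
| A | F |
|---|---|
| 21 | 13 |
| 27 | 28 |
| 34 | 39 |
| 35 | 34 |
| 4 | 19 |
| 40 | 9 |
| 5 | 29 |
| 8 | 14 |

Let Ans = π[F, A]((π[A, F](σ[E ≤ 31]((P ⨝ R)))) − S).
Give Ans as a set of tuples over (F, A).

{(13, 40), (25, 40), (3, 40), (30, 16), (32, 40)}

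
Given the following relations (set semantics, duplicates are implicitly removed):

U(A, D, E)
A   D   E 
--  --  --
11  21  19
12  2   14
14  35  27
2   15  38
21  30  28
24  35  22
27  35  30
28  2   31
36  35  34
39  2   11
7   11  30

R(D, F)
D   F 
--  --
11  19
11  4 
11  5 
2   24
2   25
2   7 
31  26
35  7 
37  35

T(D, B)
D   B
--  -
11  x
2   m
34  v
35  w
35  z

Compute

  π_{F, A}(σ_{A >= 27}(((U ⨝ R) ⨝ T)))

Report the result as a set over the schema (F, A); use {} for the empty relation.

{(24, 28), (24, 39), (25, 28), (25, 39), (7, 27), (7, 28), (7, 36), (7, 39)}

Natural join on D: {(12, 2, 14, 24), (12, 2, 14, 25), (12, 2, 14, 7), (14, 35, 27, 7), (24, 35, 22, 7), (27, 35, 30, 7), (28, 2, 31, 24), (28, 2, 31, 25), (28, 2, 31, 7), (36, 35, 34, 7), (39, 2, 11, 24), (39, 2, 11, 25), (39, 2, 11, 7), (7, 11, 30, 19), (7, 11, 30, 4), (7, 11, 30, 5)}
Natural join on D: {(12, 2, 14, 24, m), (12, 2, 14, 25, m), (12, 2, 14, 7, m), (14, 35, 27, 7, w), (14, 35, 27, 7, z), (24, 35, 22, 7, w), (24, 35, 22, 7, z), (27, 35, 30, 7, w), (27, 35, 30, 7, z), (28, 2, 31, 24, m), (28, 2, 31, 25, m), (28, 2, 31, 7, m), (36, 35, 34, 7, w), (36, 35, 34, 7, z), (39, 2, 11, 24, m), (39, 2, 11, 25, m), (39, 2, 11, 7, m), (7, 11, 30, 19, x), (7, 11, 30, 4, x), (7, 11, 30, 5, x)}
Selection A >= 27: {(27, 35, 30, 7, w), (27, 35, 30, 7, z), (28, 2, 31, 24, m), (28, 2, 31, 25, m), (28, 2, 31, 7, m), (36, 35, 34, 7, w), (36, 35, 34, 7, z), (39, 2, 11, 24, m), (39, 2, 11, 25, m), (39, 2, 11, 7, m)}
π[F, A]: project onto (F, A) (2 duplicate(s) eliminated) → {(24, 28), (24, 39), (25, 28), (25, 39), (7, 27), (7, 28), (7, 36), (7, 39)}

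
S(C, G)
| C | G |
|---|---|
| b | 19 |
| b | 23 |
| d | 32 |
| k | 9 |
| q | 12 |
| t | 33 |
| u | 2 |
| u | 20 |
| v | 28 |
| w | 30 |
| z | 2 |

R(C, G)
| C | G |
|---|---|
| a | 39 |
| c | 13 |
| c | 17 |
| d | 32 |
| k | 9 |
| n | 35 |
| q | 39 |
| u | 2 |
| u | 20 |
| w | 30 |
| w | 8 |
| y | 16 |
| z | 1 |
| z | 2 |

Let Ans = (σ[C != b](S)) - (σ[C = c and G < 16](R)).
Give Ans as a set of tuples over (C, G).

{(d, 32), (k, 9), (q, 12), (t, 33), (u, 2), (u, 20), (v, 28), (w, 30), (z, 2)}

Selection C != b: {(d, 32), (k, 9), (q, 12), (t, 33), (u, 2), (u, 20), (v, 28), (w, 30), (z, 2)}
Selection C = c and G < 16: {(c, 13)}
Taking the difference: {(d, 32), (k, 9), (q, 12), (t, 33), (u, 2), (u, 20), (v, 28), (w, 30), (z, 2)}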